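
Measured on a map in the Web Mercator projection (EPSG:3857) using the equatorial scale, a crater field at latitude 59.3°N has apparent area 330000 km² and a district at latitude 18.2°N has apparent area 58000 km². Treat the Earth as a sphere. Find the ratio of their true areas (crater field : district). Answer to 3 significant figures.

Mercator's areal exaggeration is sec²φ; hence true area = (apparent area) · cos²φ.
True area of crater field: 330000 × cos²(59.3°) = 330000 × 0.2607 = 86020 km².
True area of district: 58000 × cos²(18.2°) = 58000 × 0.9024 = 52340 km².
Ratio = 86020 / 52340 ≈ 1.64.

1.64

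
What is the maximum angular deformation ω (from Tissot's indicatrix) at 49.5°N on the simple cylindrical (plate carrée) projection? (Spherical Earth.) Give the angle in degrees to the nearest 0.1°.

For the equirectangular projection with φ₀ = 0 (plate carrée), h = 1 along meridians and k = sec φ along parallels.
At 49.5°: h = 1.000, k = 1.540; principal scales a = 1.540, b = 1.000.
sin(ω/2) = (a − b)/(a + b) = 0.5398/2.540 = 0.2125, so ω = 2 arcsin(0.2125) ≈ 24.5°.

24.5°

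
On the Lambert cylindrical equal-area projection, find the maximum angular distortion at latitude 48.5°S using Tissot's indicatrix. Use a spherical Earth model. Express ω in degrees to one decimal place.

45.9°

The Lambert cylindrical equal-area projection is the cylindrical equal-area projection with its standard parallel at the equator (φ₀ = 0). Cylindrical equal-area (φ₀ = 0°): h = cos φ / cos 0° along meridians, k = cos 0° / cos φ along parallels; h·k = 1.
At 48.5°: h = 0.6626, k = 1.509; principal scales a = 1.509, b = 0.6626.
sin(ω/2) = (a − b)/(a + b) = 0.8465/2.172 = 0.3898, so ω = 2 arcsin(0.3898) ≈ 45.9°.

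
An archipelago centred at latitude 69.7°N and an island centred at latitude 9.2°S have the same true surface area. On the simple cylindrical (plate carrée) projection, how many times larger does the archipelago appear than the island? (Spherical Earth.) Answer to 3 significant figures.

Plate carrée maps x = Rλ, y = Rφ. The meridian scale is h = 1 and the parallel scale is k = 1/cos φ = sec φ.
Areal scale at 69.7°: h·k = 1.000 × 2.882 = 2.882.
Areal scale at 9.2°: h·k = 1.000 × 1.013 = 1.013.
Ratio = 2.882/1.013 ≈ 2.85.

2.85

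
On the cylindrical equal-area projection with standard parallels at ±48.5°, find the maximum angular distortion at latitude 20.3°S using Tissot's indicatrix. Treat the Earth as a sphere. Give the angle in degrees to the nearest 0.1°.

A cylindrical equal-area projection with standard parallel φ₀ has meridian scale h = cos φ / cos φ₀ and parallel scale k = cos φ₀ / cos φ (so areas are preserved, h·k = 1).
At 20.3°: h = 1.415, k = 0.7065; principal scales a = 1.415, b = 0.7065.
sin(ω/2) = (a − b)/(a + b) = 0.7089/2.122 = 0.3341, so ω = 2 arcsin(0.3341) ≈ 39.0°.

39.0°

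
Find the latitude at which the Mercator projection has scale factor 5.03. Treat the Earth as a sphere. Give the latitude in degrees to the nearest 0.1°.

Mercator scale is k = sec φ = 1/cos φ.
1/cos φ = 5.03  ⇒  cos φ = 0.1988  ⇒  φ = arccos(0.1988) ≈ 78.5°.

78.5°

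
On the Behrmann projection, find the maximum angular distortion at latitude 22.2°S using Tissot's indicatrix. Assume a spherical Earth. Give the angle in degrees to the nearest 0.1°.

7.7°

The Behrmann projection is cylindrical equal-area with φ₀ = 30°. A cylindrical equal-area projection with standard parallel φ₀ has meridian scale h = cos φ / cos φ₀ and parallel scale k = cos φ₀ / cos φ (so areas are preserved, h·k = 1).
At 22.2°: h = 1.069, k = 0.9354; principal scales a = 1.069, b = 0.9354.
sin(ω/2) = (a − b)/(a + b) = 0.1337/2.004 = 0.06672, so ω = 2 arcsin(0.06672) ≈ 7.7°.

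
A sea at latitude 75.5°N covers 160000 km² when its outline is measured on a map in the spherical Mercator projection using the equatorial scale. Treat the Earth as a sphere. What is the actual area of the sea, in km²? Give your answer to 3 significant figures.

The Mercator projection is conformal; its linear scale factor is the same in every direction and equals sec φ = 1/cos φ.
Areal scale = k² = sec²φ = 1/cos²(75.5°) = 1/0.2504² = 15.95.
True area = apparent / (areal scale) = 160000 / 15.95 ≈ 10000 km².

10000 km²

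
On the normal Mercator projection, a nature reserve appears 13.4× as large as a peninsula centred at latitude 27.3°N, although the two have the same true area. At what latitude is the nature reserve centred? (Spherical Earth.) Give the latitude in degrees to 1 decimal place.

Mercator areal scale is sec²φ, so apparent-area ratio = sec²φ₁ / sec²φ₂ = cos²φ₂ / cos²φ₁.
cos²φ₂ / cos²φ₁ = 13.4  ⇒  cos φ₁ = cos 27.3° / √13.4 = 0.8886/3.661 = 0.2428.
φ₁ = arccos(0.2428) ≈ 76.0°.

76.0°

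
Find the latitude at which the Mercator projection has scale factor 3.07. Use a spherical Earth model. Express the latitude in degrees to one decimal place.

Mercator scale is k = sec φ = 1/cos φ.
1/cos φ = 3.07  ⇒  cos φ = 0.3257  ⇒  φ = arccos(0.3257) ≈ 71.0°.

71.0°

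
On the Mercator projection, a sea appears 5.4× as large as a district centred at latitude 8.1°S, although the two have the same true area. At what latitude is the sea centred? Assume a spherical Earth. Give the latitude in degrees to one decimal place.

64.8°

Mercator areal scale is sec²φ, so apparent-area ratio = sec²φ₁ / sec²φ₂ = cos²φ₂ / cos²φ₁.
cos²φ₂ / cos²φ₁ = 5.4  ⇒  cos φ₁ = cos 8.1° / √5.4 = 0.9900/2.324 = 0.4260.
φ₁ = arccos(0.4260) ≈ 64.8°.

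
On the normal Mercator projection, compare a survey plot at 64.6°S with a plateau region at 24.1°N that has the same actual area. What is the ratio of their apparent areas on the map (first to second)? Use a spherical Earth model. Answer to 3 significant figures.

On Mercator, area is exaggerated by sec²φ = 1/cos²φ.
At 64.6°: sec²(64.6°) = 1/0.4289² = 5.435.
At 24.1°: sec²(24.1°) = 1/0.9128² = 1.200.
Ratio = 5.435/1.200 = cos²(24.1°)/cos²(64.6°) ≈ 4.53.

4.53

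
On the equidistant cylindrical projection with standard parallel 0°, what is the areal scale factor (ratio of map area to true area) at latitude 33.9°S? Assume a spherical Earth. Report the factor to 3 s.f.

In the plate carrée (x = Rλ, y = Rφ), meridians are true-scale (h = 1) and parallels are stretched by k = sec φ.
Areal scale = h·k = 1 × sec φ; at 33.9°, h = 1.000, k = 1.205, so h·k = 1.205.

1.20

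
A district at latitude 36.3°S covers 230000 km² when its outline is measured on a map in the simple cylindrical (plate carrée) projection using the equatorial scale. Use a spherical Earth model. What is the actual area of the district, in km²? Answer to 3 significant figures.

In the plate carrée (x = Rλ, y = Rφ), meridians are true-scale (h = 1) and parallels are stretched by k = sec φ.
Areal scale = h·k = 1 × sec φ; at 36.3°, h = 1.000, k = 1.241, so h·k = 1.241.
True area = apparent / (areal scale) = 230000 / 1.241 ≈ 185000 km².

185000 km²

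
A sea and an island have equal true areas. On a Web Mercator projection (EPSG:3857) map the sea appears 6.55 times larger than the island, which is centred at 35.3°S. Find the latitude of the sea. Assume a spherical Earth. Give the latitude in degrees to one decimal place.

71.4°

On Mercator, (apparent₁)/(apparent₂) = sec²φ₁ / sec²φ₂ when true areas are equal.
cos²φ₂ / cos²φ₁ = 6.55  ⇒  cos φ₁ = cos 35.3° / √6.55 = 0.8161/2.559 = 0.3189.
φ₁ = arccos(0.3189) ≈ 71.4°.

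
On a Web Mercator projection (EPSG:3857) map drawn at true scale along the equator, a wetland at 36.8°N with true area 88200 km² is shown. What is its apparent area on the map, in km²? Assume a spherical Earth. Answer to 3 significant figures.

For Mercator, h = k = sec φ (a conformal cylindrical projection has a single point scale, 1/cos φ).
Areal scale = k² = sec²φ = 1/cos²(36.8°) = 1/0.8007² = 1.560.
Apparent area = 88200 × 1.560 ≈ 138000 km².

138000 km²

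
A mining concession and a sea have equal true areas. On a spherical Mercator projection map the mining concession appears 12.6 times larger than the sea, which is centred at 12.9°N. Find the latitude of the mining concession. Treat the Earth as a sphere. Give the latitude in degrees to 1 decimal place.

On Mercator, (apparent₁)/(apparent₂) = sec²φ₁ / sec²φ₂ when true areas are equal.
cos²φ₂ / cos²φ₁ = 12.6  ⇒  cos φ₁ = cos 12.9° / √12.6 = 0.9748/3.550 = 0.2746.
φ₁ = arccos(0.2746) ≈ 74.1°.

74.1°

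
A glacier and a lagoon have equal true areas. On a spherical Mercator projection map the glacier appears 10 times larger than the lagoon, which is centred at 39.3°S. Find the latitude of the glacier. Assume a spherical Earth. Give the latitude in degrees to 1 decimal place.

Mercator areal scale is sec²φ, so apparent-area ratio = sec²φ₁ / sec²φ₂ = cos²φ₂ / cos²φ₁.
cos²φ₂ / cos²φ₁ = 10  ⇒  cos φ₁ = cos 39.3° / √10 = 0.7738/3.162 = 0.2447.
φ₁ = arccos(0.2447) ≈ 75.8°.

75.8°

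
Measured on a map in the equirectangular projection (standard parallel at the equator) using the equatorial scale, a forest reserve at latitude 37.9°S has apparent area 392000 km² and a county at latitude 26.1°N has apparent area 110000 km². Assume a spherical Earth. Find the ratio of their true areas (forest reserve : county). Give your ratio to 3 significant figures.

On the plate carrée, areal scale = h·k = 1 × sec φ, so true area = apparent × cos φ.
True area of forest reserve: 392000 × cos(37.9°) = 392000 × 0.7891 = 309300 km².
True area of county: 110000 × cos(26.1°) = 110000 × 0.8980 = 98780 km².
Ratio = 309300 / 98780 ≈ 3.13.

3.13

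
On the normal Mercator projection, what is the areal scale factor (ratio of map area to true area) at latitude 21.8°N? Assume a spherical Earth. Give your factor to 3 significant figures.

Mercator is conformal, so the point scale is isotropic: h = k = sec φ = 1/cos φ.
Areal scale = k² = sec²φ = 1/cos²(21.8°) = 1/0.9285² = 1.160.

1.16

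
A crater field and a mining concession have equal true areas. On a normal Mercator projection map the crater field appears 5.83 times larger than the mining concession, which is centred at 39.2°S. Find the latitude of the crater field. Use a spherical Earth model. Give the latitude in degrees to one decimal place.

71.3°

For equal true areas on Mercator, apparent areas scale as sec²φ, so the ratio is cos²φ₂ / cos²φ₁.
cos²φ₂ / cos²φ₁ = 5.83  ⇒  cos φ₁ = cos 39.2° / √5.83 = 0.7749/2.415 = 0.3209.
φ₁ = arccos(0.3209) ≈ 71.3°.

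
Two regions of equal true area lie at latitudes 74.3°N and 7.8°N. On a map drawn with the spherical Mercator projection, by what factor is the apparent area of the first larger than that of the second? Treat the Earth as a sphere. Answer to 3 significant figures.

13.4

Mercator areal scale is sec²φ.
At 74.3°: sec²(74.3°) = 1/0.2706² = 13.66.
At 7.8°: sec²(7.8°) = 1/0.9907² = 1.019.
Ratio = 13.66/1.019 = cos²(7.8°)/cos²(74.3°) ≈ 13.4.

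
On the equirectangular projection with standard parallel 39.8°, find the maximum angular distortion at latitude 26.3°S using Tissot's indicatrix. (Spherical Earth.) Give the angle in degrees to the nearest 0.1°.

The equidistant cylindrical projection with φ₀ = 39.8° has h = 1 (meridians true) and k = cos φ₀ / cos φ along parallels.
At 26.3°: h = 1.000, k = 0.8570; principal scales a = 1.000, b = 0.8570.
sin(ω/2) = (a − b)/(a + b) = 0.1430/1.857 = 0.07701, so ω = 2 arcsin(0.07701) ≈ 8.8°.

8.8°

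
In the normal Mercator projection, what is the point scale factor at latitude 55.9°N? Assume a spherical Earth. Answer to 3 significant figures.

1.78

The Mercator projection is conformal; its linear scale factor is the same in every direction and equals sec φ = 1/cos φ.
k = 1/cos 55.9° = 1/0.5606 = 1.784.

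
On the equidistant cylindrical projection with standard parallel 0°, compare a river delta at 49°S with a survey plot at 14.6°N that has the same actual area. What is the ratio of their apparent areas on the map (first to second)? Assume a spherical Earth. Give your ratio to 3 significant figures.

In the plate carrée (x = Rλ, y = Rφ), meridians are true-scale (h = 1) and parallels are stretched by k = sec φ.
Areal scale at 49°: h·k = 1.000 × 1.524 = 1.524.
Areal scale at 14.6°: h·k = 1.000 × 1.033 = 1.033.
Ratio = 1.524/1.033 ≈ 1.48.

1.48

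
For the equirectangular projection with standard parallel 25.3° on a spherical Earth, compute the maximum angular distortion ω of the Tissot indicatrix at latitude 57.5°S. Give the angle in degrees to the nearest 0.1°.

With standard parallel φ₀ = 25.3°, the equirectangular projection gives x = Rλ cos φ₀, y = Rφ, so h = 1 and k = cos 25.3° / cos φ.
At 57.5°: h = 1.000, k = 1.683; principal scales a = 1.683, b = 1.000.
sin(ω/2) = (a − b)/(a + b) = 0.6826/2.683 = 0.2545, so ω = 2 arcsin(0.2545) ≈ 29.5°.

29.5°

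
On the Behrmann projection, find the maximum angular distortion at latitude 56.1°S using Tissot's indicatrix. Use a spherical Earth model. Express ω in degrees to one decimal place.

48.9°

Behrmann is a cylindrical equal-area projection with standard parallels at ±30°. Cylindrical equal-area (φ₀ = 30°): h = cos φ / cos 30° along meridians, k = cos 30° / cos φ along parallels; h·k = 1.
At 56.1°: h = 0.6440, k = 1.553; principal scales a = 1.553, b = 0.6440.
sin(ω/2) = (a − b)/(a + b) = 0.9087/2.197 = 0.4137, so ω = 2 arcsin(0.4137) ≈ 48.9°.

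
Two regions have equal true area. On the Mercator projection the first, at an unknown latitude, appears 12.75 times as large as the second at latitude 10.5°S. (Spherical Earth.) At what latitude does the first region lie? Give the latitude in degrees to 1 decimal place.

74.0°

Mercator areal scale is sec²φ, so apparent-area ratio = sec²φ₁ / sec²φ₂ = cos²φ₂ / cos²φ₁.
cos²φ₂ / cos²φ₁ = 12.75  ⇒  cos φ₁ = cos 10.5° / √12.75 = 0.9833/3.571 = 0.2754.
φ₁ = arccos(0.2754) ≈ 74.0°.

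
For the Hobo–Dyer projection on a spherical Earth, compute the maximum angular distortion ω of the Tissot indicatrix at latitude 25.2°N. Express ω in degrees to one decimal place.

15.0°

The Hobo–Dyer projection is cylindrical equal-area with φ₀ = 37.5°. For cylindrical equal-area with standard parallel φ₀, h = cos φ / cos φ₀ and k = cos φ₀ / cos φ, so h·k = 1.
At 25.2°: h = 1.141, k = 0.8768; principal scales a = 1.141, b = 0.8768.
sin(ω/2) = (a − b)/(a + b) = 0.2637/2.017 = 0.1307, so ω = 2 arcsin(0.1307) ≈ 15.0°.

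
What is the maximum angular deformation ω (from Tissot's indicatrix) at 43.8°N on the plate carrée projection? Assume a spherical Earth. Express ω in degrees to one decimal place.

18.6°

For the equirectangular projection with φ₀ = 0 (plate carrée), h = 1 along meridians and k = sec φ along parallels.
At 43.8°: h = 1.000, k = 1.386; principal scales a = 1.386, b = 1.000.
sin(ω/2) = (a − b)/(a + b) = 0.3855/2.386 = 0.1616, so ω = 2 arcsin(0.1616) ≈ 18.6°.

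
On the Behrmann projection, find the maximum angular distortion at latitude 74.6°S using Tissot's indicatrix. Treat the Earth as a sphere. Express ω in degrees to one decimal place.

111.8°

Behrmann is a cylindrical equal-area projection with standard parallels at ±30°. For cylindrical equal-area with standard parallel φ₀, h = cos φ / cos φ₀ and k = cos φ₀ / cos φ, so h·k = 1.
At 74.6°: h = 0.3066, k = 3.261; principal scales a = 3.261, b = 0.3066.
sin(ω/2) = (a − b)/(a + b) = 2.955/3.568 = 0.8281, so ω = 2 arcsin(0.8281) ≈ 111.8°.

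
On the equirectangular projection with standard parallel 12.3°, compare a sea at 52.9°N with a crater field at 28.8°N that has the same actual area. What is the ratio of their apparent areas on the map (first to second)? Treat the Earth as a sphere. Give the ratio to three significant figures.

1.45

The equidistant cylindrical projection with φ₀ = 12.3° has h = 1 (meridians true) and k = cos φ₀ / cos φ along parallels.
Areal scale at 52.9°: h·k = 1.000 × 1.620 = 1.620.
Areal scale at 28.8°: h·k = 1.000 × 1.115 = 1.115.
Ratio = 1.620/1.115 ≈ 1.45.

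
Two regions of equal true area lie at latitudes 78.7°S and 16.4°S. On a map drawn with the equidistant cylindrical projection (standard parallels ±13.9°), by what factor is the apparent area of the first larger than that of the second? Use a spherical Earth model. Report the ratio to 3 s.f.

4.90

The equidistant cylindrical projection with φ₀ = 13.9° has h = 1 (meridians true) and k = cos φ₀ / cos φ along parallels.
Areal scale at 78.7°: h·k = 1.000 × 4.954 = 4.954.
Areal scale at 16.4°: h·k = 1.000 × 1.012 = 1.012.
Ratio = 4.954/1.012 ≈ 4.90.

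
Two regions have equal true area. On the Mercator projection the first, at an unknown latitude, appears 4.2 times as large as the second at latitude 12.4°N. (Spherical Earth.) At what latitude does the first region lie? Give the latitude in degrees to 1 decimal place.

On Mercator, (apparent₁)/(apparent₂) = sec²φ₁ / sec²φ₂ when true areas are equal.
cos²φ₂ / cos²φ₁ = 4.2  ⇒  cos φ₁ = cos 12.4° / √4.2 = 0.9767/2.049 = 0.4766.
φ₁ = arccos(0.4766) ≈ 61.5°.

61.5°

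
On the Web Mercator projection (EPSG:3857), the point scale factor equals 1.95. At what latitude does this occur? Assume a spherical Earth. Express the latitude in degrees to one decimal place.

59.1°

Mercator scale is k = sec φ = 1/cos φ.
1/cos φ = 1.95  ⇒  cos φ = 0.5128  ⇒  φ = arccos(0.5128) ≈ 59.1°.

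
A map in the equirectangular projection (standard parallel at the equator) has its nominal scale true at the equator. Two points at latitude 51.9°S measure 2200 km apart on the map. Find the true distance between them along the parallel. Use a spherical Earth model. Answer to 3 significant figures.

1360 km

For the equirectangular projection with φ₀ = 0 (plate carrée), h = 1 along meridians and k = sec φ along parallels.
Along the parallel at 51.9°, map distances are exaggerated by k = sec 51.9° = 1.621.
True distance = 2200 / 1.621 = 2200 × cos 51.9° ≈ 1360 km.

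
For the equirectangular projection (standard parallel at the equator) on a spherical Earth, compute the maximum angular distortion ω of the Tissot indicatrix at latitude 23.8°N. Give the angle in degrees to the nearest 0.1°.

5.1°

In the plate carrée (x = Rλ, y = Rφ), meridians are true-scale (h = 1) and parallels are stretched by k = sec φ.
At 23.8°: h = 1.000, k = 1.093; principal scales a = 1.093, b = 1.000.
sin(ω/2) = (a − b)/(a + b) = 0.09294/2.093 = 0.04441, so ω = 2 arcsin(0.04441) ≈ 5.1°.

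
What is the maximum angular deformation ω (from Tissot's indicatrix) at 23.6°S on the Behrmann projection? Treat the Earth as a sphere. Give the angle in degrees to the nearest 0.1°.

6.5°

The Behrmann projection is cylindrical equal-area with φ₀ = 30°. A cylindrical equal-area projection with standard parallel φ₀ has meridian scale h = cos φ / cos φ₀ and parallel scale k = cos φ₀ / cos φ (so areas are preserved, h·k = 1).
At 23.6°: h = 1.058, k = 0.9451; principal scales a = 1.058, b = 0.9451.
sin(ω/2) = (a − b)/(a + b) = 0.1131/2.003 = 0.05644, so ω = 2 arcsin(0.05644) ≈ 6.5°.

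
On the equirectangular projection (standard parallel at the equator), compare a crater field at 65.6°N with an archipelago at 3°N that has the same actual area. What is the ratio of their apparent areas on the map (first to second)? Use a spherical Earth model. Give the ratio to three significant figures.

Plate carrée maps x = Rλ, y = Rφ. The meridian scale is h = 1 and the parallel scale is k = 1/cos φ = sec φ.
Areal scale at 65.6°: h·k = 1.000 × 2.421 = 2.421.
Areal scale at 3°: h·k = 1.000 × 1.001 = 1.001.
Ratio = 2.421/1.001 ≈ 2.42.

2.42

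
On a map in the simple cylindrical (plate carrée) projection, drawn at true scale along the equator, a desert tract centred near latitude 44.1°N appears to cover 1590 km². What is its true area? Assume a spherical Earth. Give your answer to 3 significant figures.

For the equirectangular projection with φ₀ = 0 (plate carrée), h = 1 along meridians and k = sec φ along parallels.
Areal scale = h·k = 1 × sec φ; at 44.1°, h = 1.000, k = 1.393, so h·k = 1.393.
True area = apparent / (areal scale) = 1590 / 1.393 ≈ 1140 km².

1140 km²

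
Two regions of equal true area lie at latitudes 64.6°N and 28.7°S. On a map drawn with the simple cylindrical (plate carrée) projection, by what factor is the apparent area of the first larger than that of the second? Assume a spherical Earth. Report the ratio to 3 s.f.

Plate carrée maps x = Rλ, y = Rφ. The meridian scale is h = 1 and the parallel scale is k = 1/cos φ = sec φ.
Areal scale at 64.6°: h·k = 1.000 × 2.331 = 2.331.
Areal scale at 28.7°: h·k = 1.000 × 1.140 = 1.140.
Ratio = 2.331/1.140 ≈ 2.04.

2.04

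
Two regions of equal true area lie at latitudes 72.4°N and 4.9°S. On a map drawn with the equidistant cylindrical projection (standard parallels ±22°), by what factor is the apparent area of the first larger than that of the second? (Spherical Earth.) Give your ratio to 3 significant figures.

3.30

In the equirectangular projection with standard parallel φ₀ = 22° (x = Rλ cos φ₀, y = Rφ), meridians are true-scale (h = 1) and the parallel scale is k = cos φ₀ / cos φ.
Areal scale at 72.4°: h·k = 1.000 × 3.066 = 3.066.
Areal scale at 4.9°: h·k = 1.000 × 0.9306 = 0.9306.
Ratio = 3.066/0.9306 ≈ 3.30.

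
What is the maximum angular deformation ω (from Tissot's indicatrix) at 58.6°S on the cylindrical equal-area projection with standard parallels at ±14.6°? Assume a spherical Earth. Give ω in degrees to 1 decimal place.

66.8°

A cylindrical equal-area projection with standard parallel φ₀ has meridian scale h = cos φ / cos φ₀ and parallel scale k = cos φ₀ / cos φ (so areas are preserved, h·k = 1).
At 58.6°: h = 0.5384, k = 1.857; principal scales a = 1.857, b = 0.5384.
sin(ω/2) = (a − b)/(a + b) = 1.319/2.396 = 0.5505, so ω = 2 arcsin(0.5505) ≈ 66.8°.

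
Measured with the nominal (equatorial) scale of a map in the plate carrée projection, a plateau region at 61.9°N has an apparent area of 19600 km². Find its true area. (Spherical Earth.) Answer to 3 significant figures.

For the equirectangular projection with φ₀ = 0 (plate carrée), h = 1 along meridians and k = sec φ along parallels.
Areal scale = h·k = 1 × sec φ; at 61.9°, h = 1.000, k = 2.123, so h·k = 2.123.
True area = apparent / (areal scale) = 19600 / 2.123 ≈ 9230 km².

9230 km²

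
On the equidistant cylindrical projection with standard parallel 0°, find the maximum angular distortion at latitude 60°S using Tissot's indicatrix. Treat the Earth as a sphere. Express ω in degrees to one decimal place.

For the equirectangular projection with φ₀ = 0 (plate carrée), h = 1 along meridians and k = sec φ along parallels.
At 60°: h = 1.000, k = 2.000; principal scales a = 2.000, b = 1.000.
sin(ω/2) = (a − b)/(a + b) = 1.0000/3.000 = 0.3333, so ω = 2 arcsin(0.3333) ≈ 38.9°.

38.9°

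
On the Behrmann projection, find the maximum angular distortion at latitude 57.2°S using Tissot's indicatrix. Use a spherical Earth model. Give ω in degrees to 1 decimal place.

51.9°

The Behrmann projection is cylindrical equal-area with φ₀ = 30°. Cylindrical equal-area (φ₀ = 30°): h = cos φ / cos 30° along meridians, k = cos 30° / cos φ along parallels; h·k = 1.
At 57.2°: h = 0.6255, k = 1.599; principal scales a = 1.599, b = 0.6255.
sin(ω/2) = (a − b)/(a + b) = 0.9732/2.224 = 0.4375, so ω = 2 arcsin(0.4375) ≈ 51.9°.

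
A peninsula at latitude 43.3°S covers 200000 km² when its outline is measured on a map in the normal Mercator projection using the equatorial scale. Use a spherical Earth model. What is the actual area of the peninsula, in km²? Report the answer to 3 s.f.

The Mercator projection is conformal; its linear scale factor is the same in every direction and equals sec φ = 1/cos φ.
Areal scale = k² = sec²φ = 1/cos²(43.3°) = 1/0.7278² = 1.888.
True area = apparent / (areal scale) = 200000 / 1.888 ≈ 106000 km².

106000 km²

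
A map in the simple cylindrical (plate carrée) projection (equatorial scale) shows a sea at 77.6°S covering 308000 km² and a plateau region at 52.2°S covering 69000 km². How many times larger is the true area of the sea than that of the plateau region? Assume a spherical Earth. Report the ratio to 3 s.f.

On the plate carrée, areal scale = h·k = 1 × sec φ, so true area = apparent × cos φ.
True area of sea: 308000 × cos(77.6°) = 308000 × 0.2147 = 66140 km².
True area of plateau region: 69000 × cos(52.2°) = 69000 × 0.6129 = 42290 km².
Ratio = 66140 / 42290 ≈ 1.56.

1.56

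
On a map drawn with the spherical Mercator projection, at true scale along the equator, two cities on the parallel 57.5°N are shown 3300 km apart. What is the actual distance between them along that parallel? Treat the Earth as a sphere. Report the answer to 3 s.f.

1770 km

Mercator is conformal, so the point scale is isotropic: h = k = sec φ = 1/cos φ.
Along the parallel at 57.5°, map distances are exaggerated by k = sec 57.5° = 1.861.
True distance = 3300 / 1.861 = 3300 × cos 57.5° ≈ 1770 km.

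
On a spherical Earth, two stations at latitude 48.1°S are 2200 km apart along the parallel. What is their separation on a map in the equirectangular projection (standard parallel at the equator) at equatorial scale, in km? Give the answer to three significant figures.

In the plate carrée (x = Rλ, y = Rφ), meridians are true-scale (h = 1) and parallels are stretched by k = sec φ.
Along the parallel, k = sec 48.1° = 1/0.6678 = 1.497.
Map distance = 2200 × 1.497 ≈ 3290 km.

3290 km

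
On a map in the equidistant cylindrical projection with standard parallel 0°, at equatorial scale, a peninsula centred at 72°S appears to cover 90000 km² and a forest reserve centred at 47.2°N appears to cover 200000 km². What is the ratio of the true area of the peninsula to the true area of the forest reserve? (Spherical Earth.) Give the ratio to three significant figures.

Plate carrée has h = 1 and k = sec φ, giving areal scale sec φ; true area = (apparent area) · cos φ.
True area of peninsula: 90000 × cos(72°) = 90000 × 0.3090 = 27810 km².
True area of forest reserve: 200000 × cos(47.2°) = 200000 × 0.6794 = 135900 km².
Ratio = 27810 / 135900 ≈ 0.205.

0.205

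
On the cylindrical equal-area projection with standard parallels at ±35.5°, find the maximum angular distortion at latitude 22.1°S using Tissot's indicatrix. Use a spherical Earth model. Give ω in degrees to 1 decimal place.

A cylindrical equal-area projection with standard parallel φ₀ has meridian scale h = cos φ / cos φ₀ and parallel scale k = cos φ₀ / cos φ (so areas are preserved, h·k = 1).
At 22.1°: h = 1.138, k = 0.8787; principal scales a = 1.138, b = 0.8787.
sin(ω/2) = (a − b)/(a + b) = 0.2594/2.017 = 0.1286, so ω = 2 arcsin(0.1286) ≈ 14.8°.

14.8°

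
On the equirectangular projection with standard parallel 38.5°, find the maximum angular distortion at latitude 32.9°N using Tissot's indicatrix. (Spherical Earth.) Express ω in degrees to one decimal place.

With standard parallel φ₀ = 38.5°, the equirectangular projection gives x = Rλ cos φ₀, y = Rφ, so h = 1 and k = cos 38.5° / cos φ.
At 32.9°: h = 1.000, k = 0.9321; principal scales a = 1.000, b = 0.9321.
sin(ω/2) = (a − b)/(a + b) = 0.06790/1.932 = 0.03514, so ω = 2 arcsin(0.03514) ≈ 4.0°.

4.0°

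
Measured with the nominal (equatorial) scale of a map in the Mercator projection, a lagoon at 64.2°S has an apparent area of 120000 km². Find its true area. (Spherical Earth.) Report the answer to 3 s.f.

22700 km²

Mercator is conformal, so the point scale is isotropic: h = k = sec φ = 1/cos φ.
Areal scale = k² = sec²φ = 1/cos²(64.2°) = 1/0.4352² = 5.279.
True area = apparent / (areal scale) = 120000 / 5.279 ≈ 22700 km².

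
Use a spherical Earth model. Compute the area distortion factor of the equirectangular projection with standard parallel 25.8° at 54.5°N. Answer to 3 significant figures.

The equidistant cylindrical projection with φ₀ = 25.8° has h = 1 (meridians true) and k = cos φ₀ / cos φ along parallels.
Areal scale = h·k = 1 × cos φ₀ / cos φ; at 54.5°, h = 1.000, k = 1.550, so h·k = 1.550.

1.55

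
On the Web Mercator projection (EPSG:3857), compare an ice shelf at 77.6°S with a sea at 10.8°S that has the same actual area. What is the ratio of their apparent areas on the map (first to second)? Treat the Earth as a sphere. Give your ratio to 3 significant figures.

20.9

Mercator areal scale is sec²φ.
At 77.6°: sec²(77.6°) = 1/0.2147² = 21.69.
At 10.8°: sec²(10.8°) = 1/0.9823² = 1.036.
Ratio = 21.69/1.036 = cos²(10.8°)/cos²(77.6°) ≈ 20.9.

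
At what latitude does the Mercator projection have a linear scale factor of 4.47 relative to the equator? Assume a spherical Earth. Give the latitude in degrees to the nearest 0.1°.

Mercator scale is k = sec φ = 1/cos φ.
1/cos φ = 4.47  ⇒  cos φ = 0.2237  ⇒  φ = arccos(0.2237) ≈ 77.1°.

77.1°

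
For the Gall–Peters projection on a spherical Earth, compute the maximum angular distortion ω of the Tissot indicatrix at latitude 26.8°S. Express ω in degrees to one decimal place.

26.5°

The Gall–Peters projection is cylindrical equal-area with φ₀ = 45°. For cylindrical equal-area with standard parallel φ₀, h = cos φ / cos φ₀ and k = cos φ₀ / cos φ, so h·k = 1.
At 26.8°: h = 1.262, k = 0.7922; principal scales a = 1.262, b = 0.7922.
sin(ω/2) = (a − b)/(a + b) = 0.4701/2.055 = 0.2288, so ω = 2 arcsin(0.2288) ≈ 26.5°.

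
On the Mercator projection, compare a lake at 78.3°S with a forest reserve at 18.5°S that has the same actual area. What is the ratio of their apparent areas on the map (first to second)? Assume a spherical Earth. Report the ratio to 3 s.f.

On Mercator, area is exaggerated by sec²φ = 1/cos²φ.
At 78.3°: sec²(78.3°) = 1/0.2028² = 24.32.
At 18.5°: sec²(18.5°) = 1/0.9483² = 1.112.
Ratio = 24.32/1.112 = cos²(18.5°)/cos²(78.3°) ≈ 21.9.

21.9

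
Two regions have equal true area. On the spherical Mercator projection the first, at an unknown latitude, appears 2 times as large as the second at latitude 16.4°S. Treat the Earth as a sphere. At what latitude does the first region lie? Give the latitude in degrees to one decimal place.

Mercator areal scale is sec²φ, so apparent-area ratio = sec²φ₁ / sec²φ₂ = cos²φ₂ / cos²φ₁.
cos²φ₂ / cos²φ₁ = 2  ⇒  cos φ₁ = cos 16.4° / √2 = 0.9593/1.414 = 0.6783.
φ₁ = arccos(0.6783) ≈ 47.3°.

47.3°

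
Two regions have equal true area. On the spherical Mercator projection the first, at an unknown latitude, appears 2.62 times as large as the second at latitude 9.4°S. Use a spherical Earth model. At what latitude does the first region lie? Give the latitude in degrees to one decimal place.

For equal true areas on Mercator, apparent areas scale as sec²φ, so the ratio is cos²φ₂ / cos²φ₁.
cos²φ₂ / cos²φ₁ = 2.62  ⇒  cos φ₁ = cos 9.4° / √2.62 = 0.9866/1.619 = 0.6095.
φ₁ = arccos(0.6095) ≈ 52.4°.

52.4°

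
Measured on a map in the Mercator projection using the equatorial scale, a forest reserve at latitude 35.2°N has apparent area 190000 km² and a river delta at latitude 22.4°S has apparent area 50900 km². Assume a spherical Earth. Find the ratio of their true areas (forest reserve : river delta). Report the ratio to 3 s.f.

Since Mercator area scale is 1/cos²φ, the true area equals the apparent area multiplied by cos²φ.
True area of forest reserve: 190000 × cos²(35.2°) = 190000 × 0.6677 = 126900 km².
True area of river delta: 50900 × cos²(22.4°) = 50900 × 0.8548 = 43510 km².
Ratio = 126900 / 43510 ≈ 2.92.

2.92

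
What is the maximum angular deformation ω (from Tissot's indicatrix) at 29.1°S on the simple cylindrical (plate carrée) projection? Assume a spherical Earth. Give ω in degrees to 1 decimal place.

In the plate carrée (x = Rλ, y = Rφ), meridians are true-scale (h = 1) and parallels are stretched by k = sec φ.
At 29.1°: h = 1.000, k = 1.144; principal scales a = 1.144, b = 1.000.
sin(ω/2) = (a − b)/(a + b) = 0.1445/2.144 = 0.06737, so ω = 2 arcsin(0.06737) ≈ 7.7°.

7.7°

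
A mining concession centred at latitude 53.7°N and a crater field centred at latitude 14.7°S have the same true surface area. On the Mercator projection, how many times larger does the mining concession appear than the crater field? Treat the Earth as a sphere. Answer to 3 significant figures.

2.67

On Mercator, area is exaggerated by sec²φ = 1/cos²φ.
At 53.7°: sec²(53.7°) = 1/0.5920² = 2.853.
At 14.7°: sec²(14.7°) = 1/0.9673² = 1.069.
Ratio = 2.853/1.069 = cos²(14.7°)/cos²(53.7°) ≈ 2.67.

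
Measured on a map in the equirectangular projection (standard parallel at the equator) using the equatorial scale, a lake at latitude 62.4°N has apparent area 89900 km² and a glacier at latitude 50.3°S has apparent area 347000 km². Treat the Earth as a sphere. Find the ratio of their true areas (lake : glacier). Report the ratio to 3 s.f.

Plate carrée has h = 1 and k = sec φ, giving areal scale sec φ; true area = (apparent area) · cos φ.
True area of lake: 89900 × cos(62.4°) = 89900 × 0.4633 = 41650 km².
True area of glacier: 347000 × cos(50.3°) = 347000 × 0.6388 = 221700 km².
Ratio = 41650 / 221700 ≈ 0.188.

0.188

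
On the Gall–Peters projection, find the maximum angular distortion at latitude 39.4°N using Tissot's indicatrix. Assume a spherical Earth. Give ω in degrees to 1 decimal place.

10.2°

The Gall–Peters projection is cylindrical equal-area with φ₀ = 45°. Cylindrical equal-area (φ₀ = 45°): h = cos φ / cos 45° along meridians, k = cos 45° / cos φ along parallels; h·k = 1.
At 39.4°: h = 1.093, k = 0.9151; principal scales a = 1.093, b = 0.9151.
sin(ω/2) = (a − b)/(a + b) = 0.1777/2.008 = 0.08852, so ω = 2 arcsin(0.08852) ≈ 10.2°.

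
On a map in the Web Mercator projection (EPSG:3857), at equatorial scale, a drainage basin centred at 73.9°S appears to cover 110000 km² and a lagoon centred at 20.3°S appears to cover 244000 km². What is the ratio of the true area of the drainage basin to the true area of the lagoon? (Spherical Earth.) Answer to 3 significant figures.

On Mercator the areal scale is sec²φ, so true area = apparent × cos²φ.
True area of drainage basin: 110000 × cos²(73.9°) = 110000 × 0.07690 = 8459 km².
True area of lagoon: 244000 × cos²(20.3°) = 244000 × 0.8796 = 214600 km².
Ratio = 8459 / 214600 ≈ 0.0394.

0.0394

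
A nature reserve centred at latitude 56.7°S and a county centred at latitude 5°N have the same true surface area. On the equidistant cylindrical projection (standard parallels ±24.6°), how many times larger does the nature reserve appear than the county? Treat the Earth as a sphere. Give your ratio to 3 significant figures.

The equidistant cylindrical projection with φ₀ = 24.6° has h = 1 (meridians true) and k = cos φ₀ / cos φ along parallels.
Areal scale at 56.7°: h·k = 1.000 × 1.656 = 1.656.
Areal scale at 5°: h·k = 1.000 × 0.9127 = 0.9127.
Ratio = 1.656/0.9127 ≈ 1.81.

1.81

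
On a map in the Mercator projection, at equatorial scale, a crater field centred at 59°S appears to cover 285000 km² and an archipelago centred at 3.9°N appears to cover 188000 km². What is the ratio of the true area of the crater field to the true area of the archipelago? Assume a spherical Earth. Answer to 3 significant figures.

0.404

Since Mercator area scale is 1/cos²φ, the true area equals the apparent area multiplied by cos²φ.
True area of crater field: 285000 × cos²(59°) = 285000 × 0.2653 = 75600 km².
True area of archipelago: 188000 × cos²(3.9°) = 188000 × 0.9954 = 187100 km².
Ratio = 75600 / 187100 ≈ 0.404.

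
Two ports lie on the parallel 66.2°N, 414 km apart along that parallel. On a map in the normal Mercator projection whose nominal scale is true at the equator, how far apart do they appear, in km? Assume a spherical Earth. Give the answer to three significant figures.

For Mercator, h = k = sec φ (a conformal cylindrical projection has a single point scale, 1/cos φ).
Along the parallel, k = sec 66.2° = 1/0.4035 = 2.478.
Map distance = 414 × 2.478 ≈ 1030 km.

1030 km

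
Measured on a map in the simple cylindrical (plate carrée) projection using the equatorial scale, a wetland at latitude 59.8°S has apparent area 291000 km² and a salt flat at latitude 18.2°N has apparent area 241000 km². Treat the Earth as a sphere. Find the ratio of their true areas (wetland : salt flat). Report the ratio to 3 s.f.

Plate carrée has h = 1 and k = sec φ, giving areal scale sec φ; true area = (apparent area) · cos φ.
True area of wetland: 291000 × cos(59.8°) = 291000 × 0.5030 = 146400 km².
True area of salt flat: 241000 × cos(18.2°) = 241000 × 0.9500 = 228900 km².
Ratio = 146400 / 228900 ≈ 0.639.

0.639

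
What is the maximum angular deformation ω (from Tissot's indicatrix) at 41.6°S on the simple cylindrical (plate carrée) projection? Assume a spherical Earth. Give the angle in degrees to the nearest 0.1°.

16.6°

For the equirectangular projection with φ₀ = 0 (plate carrée), h = 1 along meridians and k = sec φ along parallels.
At 41.6°: h = 1.000, k = 1.337; principal scales a = 1.337, b = 1.000.
sin(ω/2) = (a − b)/(a + b) = 0.3373/2.337 = 0.1443, so ω = 2 arcsin(0.1443) ≈ 16.6°.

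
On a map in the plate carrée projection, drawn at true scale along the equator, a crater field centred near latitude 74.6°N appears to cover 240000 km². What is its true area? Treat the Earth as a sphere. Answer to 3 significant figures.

63700 km²

Plate carrée maps x = Rλ, y = Rφ. The meridian scale is h = 1 and the parallel scale is k = 1/cos φ = sec φ.
Areal scale = h·k = 1 × sec φ; at 74.6°, h = 1.000, k = 3.766, so h·k = 3.766.
True area = apparent / (areal scale) = 240000 / 3.766 ≈ 63700 km².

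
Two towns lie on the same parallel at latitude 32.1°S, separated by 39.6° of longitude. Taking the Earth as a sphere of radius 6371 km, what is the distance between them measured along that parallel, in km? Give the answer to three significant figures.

Arc length along a parallel = R cos φ · Δλ (with Δλ in radians).
= 6371 × cos 32.1° × (39.6° × π/180) = 6371 × 0.8471 × 0.6912 ≈ 3730 km.

3730 km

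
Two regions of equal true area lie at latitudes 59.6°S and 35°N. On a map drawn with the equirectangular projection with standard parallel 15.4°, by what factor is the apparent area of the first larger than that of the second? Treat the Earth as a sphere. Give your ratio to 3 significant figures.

The equidistant cylindrical projection with φ₀ = 15.4° has h = 1 (meridians true) and k = cos φ₀ / cos φ along parallels.
Areal scale at 59.6°: h·k = 1.000 × 1.905 = 1.905.
Areal scale at 35°: h·k = 1.000 × 1.177 = 1.177.
Ratio = 1.905/1.177 ≈ 1.62.

1.62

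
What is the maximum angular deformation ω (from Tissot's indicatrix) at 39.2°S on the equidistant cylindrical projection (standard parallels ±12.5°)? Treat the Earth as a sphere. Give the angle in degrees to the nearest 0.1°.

The equidistant cylindrical projection with φ₀ = 12.5° has h = 1 (meridians true) and k = cos φ₀ / cos φ along parallels.
At 39.2°: h = 1.000, k = 1.260; principal scales a = 1.260, b = 1.000.
sin(ω/2) = (a − b)/(a + b) = 0.2598/2.260 = 0.1150, so ω = 2 arcsin(0.1150) ≈ 13.2°.

13.2°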